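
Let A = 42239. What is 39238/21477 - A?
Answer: -907127765/21477 ≈ -42237.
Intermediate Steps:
39238/21477 - A = 39238/21477 - 1*42239 = 39238*(1/21477) - 42239 = 39238/21477 - 42239 = -907127765/21477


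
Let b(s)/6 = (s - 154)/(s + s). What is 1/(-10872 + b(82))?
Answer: -41/445860 ≈ -9.1957e-5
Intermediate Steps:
b(s) = 3*(-154 + s)/s (b(s) = 6*((s - 154)/(s + s)) = 6*((-154 + s)/((2*s))) = 6*((-154 + s)*(1/(2*s))) = 6*((-154 + s)/(2*s)) = 3*(-154 + s)/s)
1/(-10872 + b(82)) = 1/(-10872 + (3 - 462/82)) = 1/(-10872 + (3 - 462*1/82)) = 1/(-10872 + (3 - 231/41)) = 1/(-10872 - 108/41) = 1/(-445860/41) = -41/445860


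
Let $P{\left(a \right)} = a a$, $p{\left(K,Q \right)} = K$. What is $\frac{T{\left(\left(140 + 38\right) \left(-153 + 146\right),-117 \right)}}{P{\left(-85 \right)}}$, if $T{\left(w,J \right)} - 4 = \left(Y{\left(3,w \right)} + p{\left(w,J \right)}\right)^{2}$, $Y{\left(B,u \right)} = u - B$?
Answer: $\frac{6225029}{7225} \approx 861.6$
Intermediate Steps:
$T{\left(w,J \right)} = 4 + \left(-3 + 2 w\right)^{2}$ ($T{\left(w,J \right)} = 4 + \left(\left(w - 3\right) + w\right)^{2} = 4 + \left(\left(-3 + w\right) + w\right)^{2} = 4 + \left(-3 + 2 w\right)^{2}$)
$P{\left(a \right)} = a^{2}$
$\frac{T{\left(\left(140 + 38\right) \left(-153 + 146\right),-117 \right)}}{P{\left(-85 \right)}} = \frac{4 + \left(-3 + 2 \left(140 + 38\right) \left(-153 + 146\right)\right)^{2}}{\left(-85\right)^{2}} = \frac{4 + \left(-3 + 2 \cdot 178 \left(-7\right)\right)^{2}}{7225} = \left(4 + \left(-3 + 2 \left(-1246\right)\right)^{2}\right) \frac{1}{7225} = \left(4 + \left(-3 - 2492\right)^{2}\right) \frac{1}{7225} = \left(4 + \left(-2495\right)^{2}\right) \frac{1}{7225} = \left(4 + 6225025\right) \frac{1}{7225} = 6225029 \cdot \frac{1}{7225} = \frac{6225029}{7225}$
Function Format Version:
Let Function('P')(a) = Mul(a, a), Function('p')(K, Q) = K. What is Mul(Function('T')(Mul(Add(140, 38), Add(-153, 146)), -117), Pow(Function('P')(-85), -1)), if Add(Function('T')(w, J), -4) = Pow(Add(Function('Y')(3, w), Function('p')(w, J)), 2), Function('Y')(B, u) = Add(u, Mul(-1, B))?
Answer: Rational(6225029, 7225) ≈ 861.60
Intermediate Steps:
Function('T')(w, J) = Add(4, Pow(Add(-3, Mul(2, w)), 2)) (Function('T')(w, J) = Add(4, Pow(Add(Add(w, Mul(-1, 3)), w), 2)) = Add(4, Pow(Add(Add(w, -3), w), 2)) = Add(4, Pow(Add(Add(-3, w), w), 2)) = Add(4, Pow(Add(-3, Mul(2, w)), 2)))
Function('P')(a) = Pow(a, 2)
Mul(Function('T')(Mul(Add(140, 38), Add(-153, 146)), -117), Pow(Function('P')(-85), -1)) = Mul(Add(4, Pow(Add(-3, Mul(2, Mul(Add(140, 38), Add(-153, 146)))), 2)), Pow(Pow(-85, 2), -1)) = Mul(Add(4, Pow(Add(-3, Mul(2, Mul(178, -7))), 2)), Pow(7225, -1)) = Mul(Add(4, Pow(Add(-3, Mul(2, -1246)), 2)), Rational(1, 7225)) = Mul(Add(4, Pow(Add(-3, -2492), 2)), Rational(1, 7225)) = Mul(Add(4, Pow(-2495, 2)), Rational(1, 7225)) = Mul(Add(4, 6225025), Rational(1, 7225)) = Mul(6225029, Rational(1, 7225)) = Rational(6225029, 7225)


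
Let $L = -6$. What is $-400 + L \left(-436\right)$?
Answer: $2216$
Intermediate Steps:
$-400 + L \left(-436\right) = -400 - -2616 = -400 + 2616 = 2216$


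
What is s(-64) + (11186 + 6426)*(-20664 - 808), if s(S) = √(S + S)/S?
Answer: -378164864 - I*√2/8 ≈ -3.7816e+8 - 0.17678*I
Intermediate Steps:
s(S) = √2/√S (s(S) = √(2*S)/S = (√2*√S)/S = √2/√S)
s(-64) + (11186 + 6426)*(-20664 - 808) = √2/√(-64) + (11186 + 6426)*(-20664 - 808) = √2*(-I/8) + 17612*(-21472) = -I*√2/8 - 378164864 = -378164864 - I*√2/8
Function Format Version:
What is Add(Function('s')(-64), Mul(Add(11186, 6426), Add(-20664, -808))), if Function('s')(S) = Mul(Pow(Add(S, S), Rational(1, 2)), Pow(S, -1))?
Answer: Add(-378164864, Mul(Rational(-1, 8), I, Pow(2, Rational(1, 2)))) ≈ Add(-3.7816e+8, Mul(-0.17678, I))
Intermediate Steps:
Function('s')(S) = Mul(Pow(2, Rational(1, 2)), Pow(S, Rational(-1, 2))) (Function('s')(S) = Mul(Pow(Mul(2, S), Rational(1, 2)), Pow(S, -1)) = Mul(Mul(Pow(2, Rational(1, 2)), Pow(S, Rational(1, 2))), Pow(S, -1)) = Mul(Pow(2, Rational(1, 2)), Pow(S, Rational(-1, 2))))
Add(Function('s')(-64), Mul(Add(11186, 6426), Add(-20664, -808))) = Add(Mul(Pow(2, Rational(1, 2)), Pow(-64, Rational(-1, 2))), Mul(Add(11186, 6426), Add(-20664, -808))) = Add(Mul(Pow(2, Rational(1, 2)), Mul(Rational(-1, 8), I)), Mul(17612, -21472)) = Add(Mul(Rational(-1, 8), I, Pow(2, Rational(1, 2))), -378164864) = Add(-378164864, Mul(Rational(-1, 8), I, Pow(2, Rational(1, 2))))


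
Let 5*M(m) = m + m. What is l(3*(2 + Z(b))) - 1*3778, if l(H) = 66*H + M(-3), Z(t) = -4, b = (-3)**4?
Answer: -20876/5 ≈ -4175.2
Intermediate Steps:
b = 81
M(m) = 2*m/5 (M(m) = (m + m)/5 = (2*m)/5 = 2*m/5)
l(H) = -6/5 + 66*H (l(H) = 66*H + (2/5)*(-3) = 66*H - 6/5 = -6/5 + 66*H)
l(3*(2 + Z(b))) - 1*3778 = (-6/5 + 66*(3*(2 - 4))) - 1*3778 = (-6/5 + 66*(3*(-2))) - 3778 = (-6/5 + 66*(-6)) - 3778 = (-6/5 - 396) - 3778 = -1986/5 - 3778 = -20876/5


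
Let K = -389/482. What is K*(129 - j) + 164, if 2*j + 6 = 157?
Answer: 116473/964 ≈ 120.82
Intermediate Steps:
j = 151/2 (j = -3 + (1/2)*157 = -3 + 157/2 = 151/2 ≈ 75.500)
K = -389/482 (K = -389*1/482 = -389/482 ≈ -0.80705)
K*(129 - j) + 164 = -389*(129 - 1*151/2)/482 + 164 = -389*(129 - 151/2)/482 + 164 = -389/482*107/2 + 164 = -41623/964 + 164 = 116473/964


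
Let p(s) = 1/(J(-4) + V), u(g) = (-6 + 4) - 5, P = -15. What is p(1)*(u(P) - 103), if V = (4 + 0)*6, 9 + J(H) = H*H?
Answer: -110/31 ≈ -3.5484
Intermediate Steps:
u(g) = -7 (u(g) = -2 - 5 = -7)
J(H) = -9 + H² (J(H) = -9 + H*H = -9 + H²)
V = 24 (V = 4*6 = 24)
p(s) = 1/31 (p(s) = 1/((-9 + (-4)²) + 24) = 1/((-9 + 16) + 24) = 1/(7 + 24) = 1/31)
p(1)*(u(P) - 103) = (-7 - 103)/31 = (1/31)*(-110) = -110/31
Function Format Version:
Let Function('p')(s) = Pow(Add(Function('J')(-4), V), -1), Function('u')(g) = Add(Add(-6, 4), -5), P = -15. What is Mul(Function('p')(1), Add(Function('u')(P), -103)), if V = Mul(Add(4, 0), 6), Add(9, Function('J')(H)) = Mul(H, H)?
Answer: Rational(-110, 31) ≈ -3.5484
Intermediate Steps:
Function('u')(g) = -7 (Function('u')(g) = Add(-2, -5) = -7)
Function('J')(H) = Add(-9, Pow(H, 2)) (Function('J')(H) = Add(-9, Mul(H, H)) = Add(-9, Pow(H, 2)))
V = 24 (V = Mul(4, 6) = 24)
Function('p')(s) = Rational(1, 31) (Function('p')(s) = Pow(Add(Add(-9, Pow(-4, 2)), 24), -1) = Pow(Add(Add(-9, 16), 24), -1) = Pow(Add(7, 24), -1) = Pow(31, -1) = Rational(1, 31))
Mul(Function('p')(1), Add(Function('u')(P), -103)) = Mul(Rational(1, 31), Add(-7, -103)) = Mul(Rational(1, 31), -110) = Rational(-110, 31)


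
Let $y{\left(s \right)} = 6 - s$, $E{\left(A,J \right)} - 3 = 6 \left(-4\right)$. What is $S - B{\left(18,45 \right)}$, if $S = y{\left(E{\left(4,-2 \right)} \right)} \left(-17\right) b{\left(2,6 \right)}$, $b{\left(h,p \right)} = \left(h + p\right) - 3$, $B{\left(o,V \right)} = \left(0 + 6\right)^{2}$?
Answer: $-2331$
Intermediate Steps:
$E{\left(A,J \right)} = -21$ ($E{\left(A,J \right)} = 3 + 6 \left(-4\right) = 3 - 24 = -21$)
$B{\left(o,V \right)} = 36$ ($B{\left(o,V \right)} = 6^{2} = 36$)
$b{\left(h,p \right)} = -3 + h + p$
$S = -2295$ ($S = \left(6 - -21\right) \left(-17\right) \left(-3 + 2 + 6\right) = \left(6 + 21\right) \left(-17\right) 5 = 27 \left(-17\right) 5 = \left(-459\right) 5 = -2295$)
$S - B{\left(18,45 \right)} = -2295 - 36 = -2331$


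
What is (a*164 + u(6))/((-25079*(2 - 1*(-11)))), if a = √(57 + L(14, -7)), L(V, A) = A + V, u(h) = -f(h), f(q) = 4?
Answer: -1308/326027 ≈ -0.0040119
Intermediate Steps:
u(h) = -4 (u(h) = -1*4 = -4)
a = 8 (a = √(57 + (-7 + 14)) = √(57 + 7) = √64 = 8)
(a*164 + u(6))/((-25079*(2 - 1*(-11)))) = (8*164 - 4)/((-25079*(2 - 1*(-11)))) = (1312 - 4)/((-25079*(2 + 11))) = 1308/((-25079*13)) = 1308/(-326027) = 1308*(-1/326027) = -1308/326027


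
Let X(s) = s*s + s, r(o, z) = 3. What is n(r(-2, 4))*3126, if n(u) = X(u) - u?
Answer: 28134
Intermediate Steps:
X(s) = s + s**2 (X(s) = s**2 + s = s + s**2)
n(u) = -u + u*(1 + u) (n(u) = u*(1 + u) - u = -u + u*(1 + u))
n(r(-2, 4))*3126 = 3**2*3126 = 9*3126 = 28134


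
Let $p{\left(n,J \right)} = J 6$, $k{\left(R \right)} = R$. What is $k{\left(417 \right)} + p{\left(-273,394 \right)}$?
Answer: $2781$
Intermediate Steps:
$p{\left(n,J \right)} = 6 J$
$k{\left(417 \right)} + p{\left(-273,394 \right)} = 417 + 6 \cdot 394 = 417 + 2364 = 2781$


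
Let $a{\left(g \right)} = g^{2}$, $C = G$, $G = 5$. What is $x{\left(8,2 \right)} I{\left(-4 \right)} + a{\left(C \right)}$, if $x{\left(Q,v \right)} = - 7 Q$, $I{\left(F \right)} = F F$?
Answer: $-871$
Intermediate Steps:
$I{\left(F \right)} = F^{2}$
$C = 5$
$x{\left(8,2 \right)} I{\left(-4 \right)} + a{\left(C \right)} = \left(-7\right) 8 \left(-4\right)^{2} + 5^{2} = \left(-56\right) 16 + 25 = -896 + 25 = -871$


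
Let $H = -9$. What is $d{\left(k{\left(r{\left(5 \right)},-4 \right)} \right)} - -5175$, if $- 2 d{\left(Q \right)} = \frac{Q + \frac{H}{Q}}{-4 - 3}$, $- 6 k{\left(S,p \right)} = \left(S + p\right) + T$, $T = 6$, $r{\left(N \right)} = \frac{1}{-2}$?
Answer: $\frac{289943}{56} \approx 5177.6$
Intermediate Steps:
$r{\left(N \right)} = - \frac{1}{2}$
$k{\left(S,p \right)} = -1 - \frac{S}{6} - \frac{p}{6}$ ($k{\left(S,p \right)} = - \frac{\left(S + p\right) + 6}{6} = - \frac{6 + S + p}{6} = -1 - \frac{S}{6} - \frac{p}{6}$)
$d{\left(Q \right)} = - \frac{9}{14 Q} + \frac{Q}{14}$ ($d{\left(Q \right)} = - \frac{\left(Q - \frac{9}{Q}\right) \frac{1}{-4 - 3}}{2} = - \frac{\left(Q - \frac{9}{Q}\right) \frac{1}{-7}}{2} = - \frac{\left(Q - \frac{9}{Q}\right) \left(- \frac{1}{7}\right)}{2} = - \frac{- \frac{Q}{7} + \frac{9}{7 Q}}{2} = - \frac{9}{14 Q} + \frac{Q}{14}$)
$d{\left(k{\left(r{\left(5 \right)},-4 \right)} \right)} - -5175 = \frac{-9 + \left(-1 - - \frac{1}{12} - - \frac{2}{3}\right)^{2}}{14 \left(-1 - - \frac{1}{12} - - \frac{2}{3}\right)} - -5175 = \frac{-9 + \left(-1 + \frac{1}{12} + \frac{2}{3}\right)^{2}}{14 \left(-1 + \frac{1}{12} + \frac{2}{3}\right)} + 5175 = \frac{-9 + \left(- \frac{1}{4}\right)^{2}}{14 \left(- \frac{1}{4}\right)} + 5175 = \frac{1}{14} \left(-4\right) \left(-9 + \frac{1}{16}\right) + 5175 = \frac{1}{14} \left(-4\right) \left(- \frac{143}{16}\right) + 5175 = \frac{143}{56} + 5175 = \frac{289943}{56}$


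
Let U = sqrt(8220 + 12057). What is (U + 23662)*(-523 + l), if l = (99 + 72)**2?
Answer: 679525316 + 86154*sqrt(2253) ≈ 6.8361e+8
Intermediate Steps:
l = 29241 (l = 171**2 = 29241)
U = 3*sqrt(2253) (U = sqrt(20277) = 3*sqrt(2253) ≈ 142.40)
(U + 23662)*(-523 + l) = (3*sqrt(2253) + 23662)*(-523 + 29241) = (23662 + 3*sqrt(2253))*28718 = 679525316 + 86154*sqrt(2253)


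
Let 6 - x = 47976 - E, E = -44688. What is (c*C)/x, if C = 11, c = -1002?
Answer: 1837/15443 ≈ 0.11895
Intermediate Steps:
x = -92658 (x = 6 - (47976 - 1*(-44688)) = 6 - (47976 + 44688) = 6 - 1*92664 = 6 - 92664 = -92658)
(c*C)/x = -1002*11/(-92658) = -11022*(-1/92658) = 1837/15443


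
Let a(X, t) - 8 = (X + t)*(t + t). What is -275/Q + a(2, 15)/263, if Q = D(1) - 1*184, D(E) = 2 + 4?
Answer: 164529/46814 ≈ 3.5145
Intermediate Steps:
a(X, t) = 8 + 2*t*(X + t) (a(X, t) = 8 + (X + t)*(t + t) = 8 + (X + t)*(2*t) = 8 + 2*t*(X + t))
D(E) = 6
Q = -178 (Q = 6 - 1*184 = 6 - 184 = -178)
-275/Q + a(2, 15)/263 = -275/(-178) + (8 + 2*15² + 2*2*15)/263 = -275*(-1/178) + (8 + 2*225 + 60)*(1/263) = 275/178 + (8 + 450 + 60)*(1/263) = 275/178 + 518*(1/263) = 275/178 + 518/263 = 164529/46814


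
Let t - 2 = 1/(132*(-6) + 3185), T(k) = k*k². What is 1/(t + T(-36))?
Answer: -2393/111643021 ≈ -2.1434e-5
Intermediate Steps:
T(k) = k³
t = 4787/2393 (t = 2 + 1/(132*(-6) + 3185) = 2 + 1/(-792 + 3185) = 2 + 1/2393 = 4787/2393 ≈ 2.0004)
1/(t + T(-36)) = 1/(4787/2393 + (-36)³) = 1/(4787/2393 - 46656) = 1/(-111643021/2393) = -2393/111643021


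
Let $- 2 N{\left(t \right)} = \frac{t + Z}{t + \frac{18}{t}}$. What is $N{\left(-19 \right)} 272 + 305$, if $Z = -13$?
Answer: $\frac{32907}{379} \approx 86.826$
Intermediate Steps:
$N{\left(t \right)} = - \frac{-13 + t}{2 \left(t + \frac{18}{t}\right)}$ ($N{\left(t \right)} = - \frac{\left(t - 13\right) \frac{1}{t + \frac{18}{t}}}{2} = - \frac{\left(-13 + t\right) \frac{1}{t + \frac{18}{t}}}{2} = - \frac{\frac{1}{t + \frac{18}{t}} \left(-13 + t\right)}{2} = - \frac{-13 + t}{2 \left(t + \frac{18}{t}\right)}$)
$N{\left(-19 \right)} 272 + 305 = \frac{1}{2} \left(-19\right) \frac{1}{18 + \left(-19\right)^{2}} \left(13 - -19\right) 272 + 305 = \frac{1}{2} \left(-19\right) \frac{1}{18 + 361} \left(13 + 19\right) 272 + 305 = \frac{1}{2} \left(-19\right) \frac{1}{379} \cdot 32 \cdot 272 + 305 = \left(- \frac{304}{379}\right) 272 + 305 = - \frac{82688}{379} + 305 = \frac{32907}{379}$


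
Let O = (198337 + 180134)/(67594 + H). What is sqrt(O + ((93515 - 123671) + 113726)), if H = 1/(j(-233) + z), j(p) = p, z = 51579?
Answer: 2*sqrt(10067207654801597716094)/694136305 ≈ 289.09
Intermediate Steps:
H = 1/51346 (H = 1/(-233 + 51579) = 1/51346 ≈ 1.9476e-5)
O = 19432971966/3470681525 (O = (198337 + 180134)/(67594 + 1/51346) = 378471/(3470681525/51346) = 378471*(51346/3470681525) = 19432971966/3470681525 ≈ 5.5992)
sqrt(O + ((93515 - 123671) + 113726)) = sqrt(19432971966/3470681525 + ((93515 - 123671) + 113726)) = sqrt(19432971966/3470681525 + (-30156 + 113726)) = sqrt(19432971966/3470681525 + 83570) = sqrt(290064288016216/3470681525) = 2*sqrt(10067207654801597716094)/694136305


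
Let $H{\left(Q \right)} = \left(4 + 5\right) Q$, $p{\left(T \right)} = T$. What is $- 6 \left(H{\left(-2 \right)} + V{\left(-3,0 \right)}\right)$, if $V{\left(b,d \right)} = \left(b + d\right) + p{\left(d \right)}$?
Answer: $126$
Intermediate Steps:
$H{\left(Q \right)} = 9 Q$
$V{\left(b,d \right)} = b + 2 d$ ($V{\left(b,d \right)} = \left(b + d\right) + d = b + 2 d$)
$- 6 \left(H{\left(-2 \right)} + V{\left(-3,0 \right)}\right) = - 6 \left(9 \left(-2\right) + \left(-3 + 2 \cdot 0\right)\right) = - 6 \left(-18 + \left(-3 + 0\right)\right) = - 6 \left(-18 - 3\right) = \left(-6\right) \left(-21\right) = 126$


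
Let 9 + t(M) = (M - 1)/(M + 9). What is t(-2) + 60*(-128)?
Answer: -53826/7 ≈ -7689.4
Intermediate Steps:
t(M) = -9 + (-1 + M)/(9 + M) (t(M) = -9 + (M - 1)/(M + 9) = -9 + (-1 + M)/(9 + M))
t(-2) + 60*(-128) = 2*(-41 - 4*(-2))/(9 - 2) + 60*(-128) = 2*(-41 + 8)/7 - 7680 = 2*(⅐)*(-33) - 7680 = -66/7 - 7680 = -53826/7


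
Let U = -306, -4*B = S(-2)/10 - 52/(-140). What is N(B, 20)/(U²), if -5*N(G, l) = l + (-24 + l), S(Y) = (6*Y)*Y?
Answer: -4/117045 ≈ -3.4175e-5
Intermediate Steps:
S(Y) = 6*Y²
B = -97/140 (B = -((6*(-2)²)/10 - 52/(-140))/4 = -((6*4)*(⅒) - 52*(-1/140))/4 = -(24*(⅒) + 13/35)/4 = -(12/5 + 13/35)/4 = -¼*97/35 = -97/140 ≈ -0.69286)
N(G, l) = 24/5 - 2*l/5 (N(G, l) = -(l + (-24 + l))/5 = -(-24 + 2*l)/5 = 24/5 - 2*l/5)
N(B, 20)/(U²) = (24/5 - ⅖*20)/((-306)²) = (24/5 - 8)/93636 = -16/5*1/93636 = -4/117045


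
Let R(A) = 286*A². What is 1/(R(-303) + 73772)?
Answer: 1/26331146 ≈ 3.7978e-8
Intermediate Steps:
1/(R(-303) + 73772) = 1/(286*(-303)² + 73772) = 1/(286*91809 + 73772) = 1/(26257374 + 73772) = 1/26331146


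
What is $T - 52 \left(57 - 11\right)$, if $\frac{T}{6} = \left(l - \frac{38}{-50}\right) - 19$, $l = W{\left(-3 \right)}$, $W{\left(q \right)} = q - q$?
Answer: $- \frac{62536}{25} \approx -2501.4$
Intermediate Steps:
$W{\left(q \right)} = 0$
$l = 0$
$T = - \frac{2736}{25}$ ($T = 6 \left(\left(0 - \frac{38}{-50}\right) - 19\right) = 6 \left(\left(0 - - \frac{19}{25}\right) - 19\right) = 6 \left(\left(0 + \frac{19}{25}\right) - 19\right) = 6 \left(\frac{19}{25} - 19\right) = 6 \left(- \frac{456}{25}\right) = - \frac{2736}{25} \approx -109.44$)
$T - 52 \left(57 - 11\right) = - \frac{2736}{25} - 52 \left(57 - 11\right) = - \frac{2736}{25} - 2392 = - \frac{62536}{25}$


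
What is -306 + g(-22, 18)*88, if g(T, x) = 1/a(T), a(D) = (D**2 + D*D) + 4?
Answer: -74336/243 ≈ -305.91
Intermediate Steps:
a(D) = 4 + 2*D**2 (a(D) = (D**2 + D**2) + 4 = 2*D**2 + 4 = 4 + 2*D**2)
g(T, x) = 1/(4 + 2*T**2)
-306 + g(-22, 18)*88 = -306 + (1/(2*(2 + (-22)**2)))*88 = -306 + (1/(2*(2 + 484)))*88 = -306 + ((1/2)/486)*88 = -306 + ((1/2)*(1/486))*88 = -306 + (1/972)*88 = -306 + 22/243 = -74336/243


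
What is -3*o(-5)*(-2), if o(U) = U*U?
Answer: 150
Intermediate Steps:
o(U) = U**2
-3*o(-5)*(-2) = -3*(-5)**2*(-2) = -3*25*(-2) = -75*(-2) = 150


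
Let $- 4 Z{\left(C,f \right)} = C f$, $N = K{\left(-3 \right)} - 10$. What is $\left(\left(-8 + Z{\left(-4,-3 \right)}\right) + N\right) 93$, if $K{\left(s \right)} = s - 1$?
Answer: $-2325$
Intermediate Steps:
$K{\left(s \right)} = -1 + s$
$N = -14$ ($N = \left(-1 - 3\right) - 10 = -4 - 10 = -14$)
$Z{\left(C,f \right)} = - \frac{C f}{4}$
$\left(\left(-8 + Z{\left(-4,-3 \right)}\right) + N\right) 93 = \left(\left(-8 - \left(-1\right) \left(-3\right)\right) - 14\right) 93 = \left(\left(-8 - 3\right) - 14\right) 93 = \left(-11 - 14\right) 93 = \left(-25\right) 93 = -2325$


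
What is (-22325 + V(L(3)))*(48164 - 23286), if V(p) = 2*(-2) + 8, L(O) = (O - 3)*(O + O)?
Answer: -555301838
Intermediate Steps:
L(O) = 2*O*(-3 + O) (L(O) = (-3 + O)*(2*O) = 2*O*(-3 + O))
V(p) = 4 (V(p) = -4 + 8 = 4)
(-22325 + V(L(3)))*(48164 - 23286) = (-22325 + 4)*(48164 - 23286) = -22321*24878 = -555301838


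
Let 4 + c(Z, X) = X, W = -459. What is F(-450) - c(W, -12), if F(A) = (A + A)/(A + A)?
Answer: 17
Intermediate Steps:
c(Z, X) = -4 + X
F(A) = 1 (F(A) = (2*A)/((2*A)) = (2*A)*(1/(2*A)) = 1)
F(-450) - c(W, -12) = 1 - (-4 - 12) = 1 - 1*(-16) = 1 + 16 = 17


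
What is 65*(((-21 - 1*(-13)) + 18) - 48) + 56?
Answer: -2414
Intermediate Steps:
65*(((-21 - 1*(-13)) + 18) - 48) + 56 = 65*(((-21 + 13) + 18) - 48) + 56 = 65*((-8 + 18) - 48) + 56 = 65*(10 - 48) + 56 = 65*(-38) + 56 = -2470 + 56 = -2414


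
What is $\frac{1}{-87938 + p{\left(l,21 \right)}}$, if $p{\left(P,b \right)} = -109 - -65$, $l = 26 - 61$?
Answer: $- \frac{1}{87982} \approx -1.1366 \cdot 10^{-5}$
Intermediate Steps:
$l = -35$
$p{\left(P,b \right)} = -44$ ($p{\left(P,b \right)} = -109 + 65 = -44$)
$\frac{1}{-87938 + p{\left(l,21 \right)}} = \frac{1}{-87938 - 44} = \frac{1}{-87982} = - \frac{1}{87982}$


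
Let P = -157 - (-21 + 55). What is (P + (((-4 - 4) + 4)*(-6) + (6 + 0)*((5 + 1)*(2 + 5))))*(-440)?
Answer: -37400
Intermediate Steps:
P = -191 (P = -157 - 1*34 = -157 - 34 = -191)
(P + (((-4 - 4) + 4)*(-6) + (6 + 0)*((5 + 1)*(2 + 5))))*(-440) = (-191 + (((-4 - 4) + 4)*(-6) + (6 + 0)*((5 + 1)*(2 + 5))))*(-440) = (-191 + ((-8 + 4)*(-6) + 6*(6*7)))*(-440) = (-191 + (-4*(-6) + 6*42))*(-440) = (-191 + (24 + 252))*(-440) = (-191 + 276)*(-440) = 85*(-440) = -37400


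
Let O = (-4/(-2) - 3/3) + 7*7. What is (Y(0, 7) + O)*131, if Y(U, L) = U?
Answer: 6550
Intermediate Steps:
O = 50 (O = (-4*(-1/2) - 3*1/3) + 49 = (2 - 1) + 49 = 1 + 49 = 50)
(Y(0, 7) + O)*131 = (0 + 50)*131 = 50*131 = 6550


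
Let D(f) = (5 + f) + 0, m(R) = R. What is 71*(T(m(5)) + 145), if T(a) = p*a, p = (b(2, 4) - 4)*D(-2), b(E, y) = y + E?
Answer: 12425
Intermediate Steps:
b(E, y) = E + y
D(f) = 5 + f
p = 6 (p = ((2 + 4) - 4)*(5 - 2) = (6 - 4)*3 = 2*3 = 6)
T(a) = 6*a
71*(T(m(5)) + 145) = 71*(6*5 + 145) = 71*(30 + 145) = 71*175 = 12425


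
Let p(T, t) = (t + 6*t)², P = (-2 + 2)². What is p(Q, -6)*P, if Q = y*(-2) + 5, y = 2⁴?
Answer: 0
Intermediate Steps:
y = 16
P = 0 (P = 0² = 0)
Q = -27 (Q = 16*(-2) + 5 = -32 + 5 = -27)
p(T, t) = 49*t² (p(T, t) = (7*t)² = 49*t²)
p(Q, -6)*P = (49*(-6)²)*0 = (49*36)*0 = 1764*0 = 0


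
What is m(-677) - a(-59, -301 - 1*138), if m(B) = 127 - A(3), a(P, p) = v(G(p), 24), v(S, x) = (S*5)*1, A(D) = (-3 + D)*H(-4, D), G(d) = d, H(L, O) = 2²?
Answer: 2322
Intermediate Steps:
H(L, O) = 4
A(D) = -12 + 4*D (A(D) = (-3 + D)*4 = -12 + 4*D)
v(S, x) = 5*S (v(S, x) = (5*S)*1 = 5*S)
a(P, p) = 5*p
m(B) = 127 (m(B) = 127 - (-12 + 4*3) = 127 - (-12 + 12) = 127 - 1*0 = 127 + 0 = 127)
m(-677) - a(-59, -301 - 1*138) = 127 - 5*(-301 - 1*138) = 127 - 5*(-301 - 138) = 127 - 5*(-439) = 127 - 1*(-2195) = 127 + 2195 = 2322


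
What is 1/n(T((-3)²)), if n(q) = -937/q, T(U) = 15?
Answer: -15/937 ≈ -0.016009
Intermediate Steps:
1/n(T((-3)²)) = 1/(-937/15) = -15/937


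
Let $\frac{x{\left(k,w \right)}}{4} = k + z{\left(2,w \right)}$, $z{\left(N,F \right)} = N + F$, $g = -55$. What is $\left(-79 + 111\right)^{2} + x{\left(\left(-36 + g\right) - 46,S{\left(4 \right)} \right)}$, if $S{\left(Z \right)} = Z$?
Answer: $500$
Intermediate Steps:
$z{\left(N,F \right)} = F + N$
$x{\left(k,w \right)} = 8 + 4 k + 4 w$ ($x{\left(k,w \right)} = 4 \left(k + \left(w + 2\right)\right) = 4 \left(k + \left(2 + w\right)\right) = 4 \left(2 + k + w\right) = 8 + 4 k + 4 w$)
$\left(-79 + 111\right)^{2} + x{\left(\left(-36 + g\right) - 46,S{\left(4 \right)} \right)} = \left(-79 + 111\right)^{2} + \left(8 + 4 \left(\left(-36 - 55\right) - 46\right) + 4 \cdot 4\right) = 32^{2} + \left(8 + 4 \left(-91 - 46\right) + 16\right) = 1024 + \left(8 + 4 \left(-137\right) + 16\right) = 1024 + \left(8 - 548 + 16\right) = 1024 - 524 = 500$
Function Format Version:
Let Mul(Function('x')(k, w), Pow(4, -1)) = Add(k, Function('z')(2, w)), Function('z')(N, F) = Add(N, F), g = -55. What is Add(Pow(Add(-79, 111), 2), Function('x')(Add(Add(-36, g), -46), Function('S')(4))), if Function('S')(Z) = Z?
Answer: 500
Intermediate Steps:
Function('z')(N, F) = Add(F, N)
Function('x')(k, w) = Add(8, Mul(4, k), Mul(4, w)) (Function('x')(k, w) = Mul(4, Add(k, Add(w, 2))) = Mul(4, Add(k, Add(2, w))) = Mul(4, Add(2, k, w)) = Add(8, Mul(4, k), Mul(4, w)))
Add(Pow(Add(-79, 111), 2), Function('x')(Add(Add(-36, g), -46), Function('S')(4))) = Add(Pow(Add(-79, 111), 2), Add(8, Mul(4, Add(Add(-36, -55), -46)), Mul(4, 4))) = Add(Pow(32, 2), Add(8, Mul(4, Add(-91, -46)), 16)) = Add(1024, Add(8, Mul(4, -137), 16)) = Add(1024, Add(8, -548, 16)) = Add(1024, -524) = 500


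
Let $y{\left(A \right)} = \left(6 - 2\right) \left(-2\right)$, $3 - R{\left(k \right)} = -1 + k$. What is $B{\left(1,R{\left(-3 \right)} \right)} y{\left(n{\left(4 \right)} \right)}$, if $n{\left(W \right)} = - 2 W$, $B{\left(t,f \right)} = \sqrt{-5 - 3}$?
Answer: $- 16 i \sqrt{2} \approx - 22.627 i$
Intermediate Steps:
$R{\left(k \right)} = 4 - k$ ($R{\left(k \right)} = 3 - \left(-1 + k\right) = 4 - k$)
$B{\left(t,f \right)} = 2 i \sqrt{2}$ ($B{\left(t,f \right)} = \sqrt{-8} = 2 i \sqrt{2}$)
$y{\left(A \right)} = -8$ ($y{\left(A \right)} = 4 \left(-2\right) = -8$)
$B{\left(1,R{\left(-3 \right)} \right)} y{\left(n{\left(4 \right)} \right)} = 2 i \sqrt{2} \left(-8\right) = - 16 i \sqrt{2}$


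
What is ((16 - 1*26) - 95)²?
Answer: 11025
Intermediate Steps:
((16 - 1*26) - 95)² = ((16 - 26) - 95)² = (-10 - 95)² = (-105)² = 11025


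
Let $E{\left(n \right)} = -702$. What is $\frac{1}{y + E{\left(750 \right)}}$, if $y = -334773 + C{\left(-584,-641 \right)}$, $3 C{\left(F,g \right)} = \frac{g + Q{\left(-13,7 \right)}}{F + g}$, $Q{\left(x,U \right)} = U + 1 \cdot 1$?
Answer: $- \frac{1225}{410956664} \approx -2.9809 \cdot 10^{-6}$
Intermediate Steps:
$Q{\left(x,U \right)} = 1 + U$ ($Q{\left(x,U \right)} = U + 1 = 1 + U$)
$C{\left(F,g \right)} = \frac{8 + g}{3 \left(F + g\right)}$ ($C{\left(F,g \right)} = \frac{\left(g + \left(1 + 7\right)\right) \frac{1}{F + g}}{3} = \frac{\left(g + 8\right) \frac{1}{F + g}}{3} = \frac{\left(8 + g\right) \frac{1}{F + g}}{3} = \frac{\frac{1}{F + g} \left(8 + g\right)}{3} = \frac{8 + g}{3 \left(F + g\right)}$)
$y = - \frac{410096714}{1225}$ ($y = -334773 + \frac{8 - 641}{3 \left(-584 - 641\right)} = -334773 + \frac{1}{3} \frac{1}{-1225} \left(-633\right) = -334773 + \frac{1}{3} \left(- \frac{1}{1225}\right) \left(-633\right) = -334773 + \frac{211}{1225} = - \frac{410096714}{1225} \approx -3.3477 \cdot 10^{5}$)
$\frac{1}{y + E{\left(750 \right)}} = \frac{1}{- \frac{410096714}{1225} - 702} = \frac{1}{- \frac{410956664}{1225}} = - \frac{1225}{410956664}$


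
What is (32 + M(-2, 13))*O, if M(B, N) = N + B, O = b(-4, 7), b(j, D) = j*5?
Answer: -860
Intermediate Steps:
b(j, D) = 5*j
O = -20 (O = 5*(-4) = -20)
M(B, N) = B + N
(32 + M(-2, 13))*O = (32 + (-2 + 13))*(-20) = (32 + 11)*(-20) = 43*(-20) = -860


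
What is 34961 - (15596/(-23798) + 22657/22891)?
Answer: 9522586403024/272380009 ≈ 34961.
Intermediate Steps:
34961 - (15596/(-23798) + 22657/22891) = 34961 - (15596*(-1/23798) + 22657*(1/22891)) = 34961 - (-7798/11899 + 22657/22891) = 34961 - 1*91091625/272380009 = 34961 - 91091625/272380009 = 9522586403024/272380009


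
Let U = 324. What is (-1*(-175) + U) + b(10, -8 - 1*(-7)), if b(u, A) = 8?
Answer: 507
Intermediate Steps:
(-1*(-175) + U) + b(10, -8 - 1*(-7)) = (-1*(-175) + 324) + 8 = (175 + 324) + 8 = 499 + 8 = 507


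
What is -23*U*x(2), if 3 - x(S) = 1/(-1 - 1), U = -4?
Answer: 322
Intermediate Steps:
x(S) = 7/2 (x(S) = 3 - 1/(-1 - 1) = 3 - 1/(-2) = 3 - 1*(-1/2) = 3 + 1/2 = 7/2)
-23*U*x(2) = -(-92)*7/2 = -23*(-14) = 322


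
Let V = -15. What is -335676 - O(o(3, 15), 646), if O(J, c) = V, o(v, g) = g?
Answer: -335661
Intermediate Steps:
O(J, c) = -15
-335676 - O(o(3, 15), 646) = -335676 - 1*(-15) = -335676 + 15 = -335661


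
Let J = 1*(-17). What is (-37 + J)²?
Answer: 2916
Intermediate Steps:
J = -17
(-37 + J)² = (-37 - 17)² = (-54)² = 2916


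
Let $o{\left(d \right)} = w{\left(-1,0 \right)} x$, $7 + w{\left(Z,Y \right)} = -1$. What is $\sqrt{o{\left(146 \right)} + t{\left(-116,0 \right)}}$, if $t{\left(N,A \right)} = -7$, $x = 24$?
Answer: $i \sqrt{199} \approx 14.107 i$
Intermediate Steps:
$w{\left(Z,Y \right)} = -8$ ($w{\left(Z,Y \right)} = -7 - 1 = -8$)
$o{\left(d \right)} = -192$ ($o{\left(d \right)} = \left(-8\right) 24 = -192$)
$\sqrt{o{\left(146 \right)} + t{\left(-116,0 \right)}} = \sqrt{-192 - 7} = \sqrt{-199} = i \sqrt{199}$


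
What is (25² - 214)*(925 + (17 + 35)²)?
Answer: 1491519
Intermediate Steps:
(25² - 214)*(925 + (17 + 35)²) = (625 - 214)*(925 + 52²) = 411*(925 + 2704) = 411*3629 = 1491519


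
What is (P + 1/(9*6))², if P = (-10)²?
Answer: 29170801/2916 ≈ 10004.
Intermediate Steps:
P = 100
(P + 1/(9*6))² = (100 + 1/(9*6))² = (100 + 1/54)² = (5401/54)² = 29170801/2916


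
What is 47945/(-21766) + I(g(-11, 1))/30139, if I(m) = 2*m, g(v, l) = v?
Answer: -1445493207/656005474 ≈ -2.2035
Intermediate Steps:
47945/(-21766) + I(g(-11, 1))/30139 = 47945/(-21766) + (2*(-11))/30139 = 47945*(-1/21766) - 22*1/30139 = -47945/21766 - 22/30139 = -1445493207/656005474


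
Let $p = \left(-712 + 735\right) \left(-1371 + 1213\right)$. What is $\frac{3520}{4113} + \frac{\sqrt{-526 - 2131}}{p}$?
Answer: $\frac{3520}{4113} - \frac{i \sqrt{2657}}{3634} \approx 0.85582 - 0.014184 i$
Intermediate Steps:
$p = -3634$ ($p = 23 \left(-158\right) = -3634$)
$\frac{3520}{4113} + \frac{\sqrt{-526 - 2131}}{p} = \frac{3520}{4113} + \frac{\sqrt{-526 - 2131}}{-3634} = 3520 \cdot \frac{1}{4113} + \sqrt{-2657} \left(- \frac{1}{3634}\right) = \frac{3520}{4113} + i \sqrt{2657} \left(- \frac{1}{3634}\right) = \frac{3520}{4113} - \frac{i \sqrt{2657}}{3634}$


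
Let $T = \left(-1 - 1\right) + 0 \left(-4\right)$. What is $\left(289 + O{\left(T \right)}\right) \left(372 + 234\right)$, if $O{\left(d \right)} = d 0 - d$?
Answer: $176346$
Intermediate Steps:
$T = -2$ ($T = -2 + 0 = -2$)
$O{\left(d \right)} = - d$ ($O{\left(d \right)} = 0 - d = - d$)
$\left(289 + O{\left(T \right)}\right) \left(372 + 234\right) = \left(289 - -2\right) \left(372 + 234\right) = \left(289 + 2\right) 606 = 291 \cdot 606 = 176346$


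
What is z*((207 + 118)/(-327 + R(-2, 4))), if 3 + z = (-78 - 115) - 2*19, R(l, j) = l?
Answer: 76050/329 ≈ 231.16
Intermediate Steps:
z = -234 (z = -3 + ((-78 - 115) - 2*19) = -3 + (-193 - 38) = -3 - 231 = -234)
z*((207 + 118)/(-327 + R(-2, 4))) = -234*(207 + 118)/(-327 - 2) = -76050/(-329) = -76050*(-1)/329 = -234*(-325/329) = 76050/329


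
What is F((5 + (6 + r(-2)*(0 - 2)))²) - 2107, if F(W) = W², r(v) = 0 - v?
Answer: 294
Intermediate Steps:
r(v) = -v
F((5 + (6 + r(-2)*(0 - 2)))²) - 2107 = ((5 + (6 + (-1*(-2))*(0 - 2)))²)² - 2107 = ((5 + (6 + 2*(-2)))²)² - 2107 = ((5 + (6 - 4))²)² - 2107 = ((5 + 2)²)² - 2107 = (7²)² - 2107 = 49² - 2107 = 2401 - 2107 = 294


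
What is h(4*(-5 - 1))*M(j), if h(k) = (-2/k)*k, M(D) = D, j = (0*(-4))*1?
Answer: 0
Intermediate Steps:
j = 0 (j = 0*1 = 0)
h(k) = -2
h(4*(-5 - 1))*M(j) = -2*0 = 0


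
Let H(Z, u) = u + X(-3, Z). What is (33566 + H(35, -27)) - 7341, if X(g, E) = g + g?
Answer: 26192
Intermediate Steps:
X(g, E) = 2*g
H(Z, u) = -6 + u (H(Z, u) = u + 2*(-3) = u - 6 = -6 + u)
(33566 + H(35, -27)) - 7341 = (33566 + (-6 - 27)) - 7341 = (33566 - 33) - 7341 = 33533 - 7341 = 26192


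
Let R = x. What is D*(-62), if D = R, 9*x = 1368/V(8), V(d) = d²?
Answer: -589/4 ≈ -147.25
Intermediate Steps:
x = 19/8 (x = (1368/(8²))/9 = (1368/64)/9 = (1368*(1/64))/9 = (⅑)*(171/8) = 19/8 ≈ 2.3750)
R = 19/8 ≈ 2.3750
D = 19/8 ≈ 2.3750
D*(-62) = (19/8)*(-62) = -589/4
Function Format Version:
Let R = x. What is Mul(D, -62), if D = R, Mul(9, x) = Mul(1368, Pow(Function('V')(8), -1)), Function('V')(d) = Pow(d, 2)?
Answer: Rational(-589, 4) ≈ -147.25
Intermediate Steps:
x = Rational(19, 8) (x = Mul(Rational(1, 9), Mul(1368, Pow(Pow(8, 2), -1))) = Mul(Rational(1, 9), Mul(1368, Pow(64, -1))) = Mul(Rational(1, 9), Mul(1368, Rational(1, 64))) = Mul(Rational(1, 9), Rational(171, 8)) = Rational(19, 8) ≈ 2.3750)
R = Rational(19, 8) ≈ 2.3750
D = Rational(19, 8) ≈ 2.3750
Mul(D, -62) = Mul(Rational(19, 8), -62) = Rational(-589, 4)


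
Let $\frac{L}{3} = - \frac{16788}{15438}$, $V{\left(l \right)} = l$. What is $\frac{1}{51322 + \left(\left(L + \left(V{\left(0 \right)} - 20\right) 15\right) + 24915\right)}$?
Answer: $\frac{2573}{195377507} \approx 1.3169 \cdot 10^{-5}$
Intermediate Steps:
$L = - \frac{8394}{2573}$ ($L = 3 \left(- \frac{16788}{15438}\right) = 3 \left(\left(-16788\right) \frac{1}{15438}\right) = 3 \left(- \frac{2798}{2573}\right) = - \frac{8394}{2573} \approx -3.2623$)
$\frac{1}{51322 + \left(\left(L + \left(V{\left(0 \right)} - 20\right) 15\right) + 24915\right)} = \frac{1}{51322 + \left(\left(- \frac{8394}{2573} + \left(0 - 20\right) 15\right) + 24915\right)} = \frac{1}{51322 + \left(\left(- \frac{8394}{2573} - 300\right) + 24915\right)} = \frac{1}{51322 + \left(- \frac{780294}{2573} + 24915\right)} = \frac{1}{51322 + \frac{63326001}{2573}} = \frac{1}{\frac{195377507}{2573}} = \frac{2573}{195377507}$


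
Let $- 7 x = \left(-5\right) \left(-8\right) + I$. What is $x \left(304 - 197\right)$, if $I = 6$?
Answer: $- \frac{4922}{7} \approx -703.14$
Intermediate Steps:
$x = - \frac{46}{7}$ ($x = - \frac{\left(-5\right) \left(-8\right) + 6}{7} = - \frac{40 + 6}{7} = \left(- \frac{1}{7}\right) 46 = - \frac{46}{7} \approx -6.5714$)
$x \left(304 - 197\right) = - \frac{46 \left(304 - 197\right)}{7} = \left(- \frac{46}{7}\right) 107 = - \frac{4922}{7}$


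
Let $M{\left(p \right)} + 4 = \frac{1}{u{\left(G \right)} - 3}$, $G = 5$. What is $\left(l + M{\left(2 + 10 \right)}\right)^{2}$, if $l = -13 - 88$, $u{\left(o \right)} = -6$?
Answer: $\frac{894916}{81} \approx 11048.0$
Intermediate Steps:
$M{\left(p \right)} = - \frac{37}{9}$ ($M{\left(p \right)} = -4 + \frac{1}{-6 - 3} = -4 + \frac{1}{-9} = -4 - \frac{1}{9} = - \frac{37}{9}$)
$l = -101$ ($l = -13 - 88 = -101$)
$\left(l + M{\left(2 + 10 \right)}\right)^{2} = \left(-101 - \frac{37}{9}\right)^{2} = \left(- \frac{946}{9}\right)^{2} = \frac{894916}{81}$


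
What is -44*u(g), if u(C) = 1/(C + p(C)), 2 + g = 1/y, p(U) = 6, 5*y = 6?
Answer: -264/29 ≈ -9.1035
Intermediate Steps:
y = 6/5 (y = (⅕)*6 = 6/5 ≈ 1.2000)
g = -7/6 (g = -2 + 1/(6/5) = -2 + ⅚ = -7/6 ≈ -1.1667)
u(C) = 1/(6 + C) (u(C) = 1/(C + 6) = 1/(6 + C))
-44*u(g) = -44/(6 - 7/6) = -44/29/6 = -44*6/29 = -264/29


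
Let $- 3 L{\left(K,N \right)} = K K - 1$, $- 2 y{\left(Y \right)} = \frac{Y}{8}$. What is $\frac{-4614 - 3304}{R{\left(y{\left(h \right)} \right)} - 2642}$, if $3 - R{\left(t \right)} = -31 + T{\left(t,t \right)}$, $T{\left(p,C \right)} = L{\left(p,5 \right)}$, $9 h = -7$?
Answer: $\frac{492562944}{162259151} \approx 3.0357$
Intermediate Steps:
$h = - \frac{7}{9}$ ($h = \frac{1}{9} \left(-7\right) = - \frac{7}{9} \approx -0.77778$)
$y{\left(Y \right)} = - \frac{Y}{16}$ ($y{\left(Y \right)} = - \frac{Y \frac{1}{8}}{2} = - \frac{\frac{1}{8} Y}{2} = - \frac{Y}{16}$)
$L{\left(K,N \right)} = \frac{1}{3} - \frac{K^{2}}{3}$ ($L{\left(K,N \right)} = - \frac{K K - 1}{3} = - \frac{K^{2} - 1}{3} = - \frac{-1 + K^{2}}{3} = \frac{1}{3} - \frac{K^{2}}{3}$)
$T{\left(p,C \right)} = \frac{1}{3} - \frac{p^{2}}{3}$
$R{\left(t \right)} = \frac{101}{3} + \frac{t^{2}}{3}$ ($R{\left(t \right)} = 3 - \left(-31 - \left(- \frac{1}{3} + \frac{t^{2}}{3}\right)\right) = 3 - \left(- \frac{92}{3} - \frac{t^{2}}{3}\right) = 3 + \left(\frac{92}{3} + \frac{t^{2}}{3}\right) = \frac{101}{3} + \frac{t^{2}}{3}$)
$\frac{-4614 - 3304}{R{\left(y{\left(h \right)} \right)} - 2642} = \frac{-4614 - 3304}{\left(\frac{101}{3} + \frac{\left(\left(- \frac{1}{16}\right) \left(- \frac{7}{9}\right)\right)^{2}}{3}\right) - 2642} = - \frac{7918}{\left(\frac{101}{3} + \frac{\left(\frac{7}{144}\right)^{2}}{3}\right) - 2642} = - \frac{7918}{\left(\frac{101}{3} + \frac{1}{3} \cdot \frac{49}{20736}\right) - 2642} = - \frac{7918}{\left(\frac{101}{3} + \frac{49}{62208}\right) - 2642} = - \frac{7918}{\frac{2094385}{62208} - 2642} = - \frac{7918}{- \frac{162259151}{62208}} = \left(-7918\right) \left(- \frac{62208}{162259151}\right) = \frac{492562944}{162259151}$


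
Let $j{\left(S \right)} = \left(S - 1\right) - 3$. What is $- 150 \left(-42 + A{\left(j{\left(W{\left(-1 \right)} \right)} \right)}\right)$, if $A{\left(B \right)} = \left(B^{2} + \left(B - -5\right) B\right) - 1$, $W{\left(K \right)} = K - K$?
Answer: $4650$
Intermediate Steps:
$W{\left(K \right)} = 0$
$j{\left(S \right)} = -4 + S$ ($j{\left(S \right)} = \left(-1 + S\right) - 3 = -4 + S$)
$A{\left(B \right)} = -1 + B^{2} + B \left(5 + B\right)$ ($A{\left(B \right)} = \left(B^{2} + \left(B + 5\right) B\right) - 1 = \left(B^{2} + \left(5 + B\right) B\right) - 1 = \left(B^{2} + B \left(5 + B\right)\right) - 1 = -1 + B^{2} + B \left(5 + B\right)$)
$- 150 \left(-42 + A{\left(j{\left(W{\left(-1 \right)} \right)} \right)}\right) = - 150 \left(-42 + \left(-1 + 2 \left(-4 + 0\right)^{2} + 5 \left(-4 + 0\right)\right)\right) = - 150 \left(-42 + \left(-1 + 2 \left(-4\right)^{2} + 5 \left(-4\right)\right)\right) = - 150 \left(-42 - -11\right) = - 150 \left(-42 + 11\right) = \left(-150\right) \left(-31\right) = 4650$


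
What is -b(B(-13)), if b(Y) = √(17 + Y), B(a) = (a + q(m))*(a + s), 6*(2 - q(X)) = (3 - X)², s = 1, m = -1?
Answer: -√181 ≈ -13.454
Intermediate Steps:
q(X) = 2 - (3 - X)²/6
B(a) = (1 + a)*(-⅔ + a) (B(a) = (a + (2 - (-3 - 1)²/6))*(a + 1) = (a + (2 - ⅙*(-4)²))*(1 + a) = (a + (2 - ⅙*16))*(1 + a) = (a + (2 - 8/3))*(1 + a) = (a - ⅔)*(1 + a) = (-⅔ + a)*(1 + a) = (1 + a)*(-⅔ + a))
-b(B(-13)) = -√(17 + (-⅔ + (-13)² + (⅓)*(-13))) = -√(17 + (-⅔ + 169 - 13/3)) = -√(17 + 164) = -√181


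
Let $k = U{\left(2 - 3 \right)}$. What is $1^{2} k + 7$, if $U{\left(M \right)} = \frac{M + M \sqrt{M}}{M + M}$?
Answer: $\frac{15}{2} + \frac{i}{2} \approx 7.5 + 0.5 i$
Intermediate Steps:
$U{\left(M \right)} = \frac{M + M^{\frac{3}{2}}}{2 M}$
$k = \frac{1}{2} + \frac{i}{2}$ ($k = \frac{1}{2} + \frac{\sqrt{2 - 3}}{2} = \frac{1}{2} + \frac{\sqrt{-1}}{2} = \frac{1}{2} + \frac{i}{2} \approx 0.5 + 0.5 i$)
$1^{2} k + 7 = 1^{2} \left(\frac{1}{2} + \frac{i}{2}\right) + 7 = 1 \left(\frac{1}{2} + \frac{i}{2}\right) + 7 = \left(\frac{1}{2} + \frac{i}{2}\right) + 7 = \frac{15}{2} + \frac{i}{2}$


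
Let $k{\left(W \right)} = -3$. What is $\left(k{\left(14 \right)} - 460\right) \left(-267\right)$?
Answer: $123621$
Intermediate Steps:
$\left(k{\left(14 \right)} - 460\right) \left(-267\right) = \left(-3 - 460\right) \left(-267\right) = \left(-463\right) \left(-267\right) = 123621$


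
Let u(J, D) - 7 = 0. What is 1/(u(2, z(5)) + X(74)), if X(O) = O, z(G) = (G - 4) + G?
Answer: 1/81 ≈ 0.012346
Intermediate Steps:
z(G) = -4 + 2*G (z(G) = (-4 + G) + G = -4 + 2*G)
u(J, D) = 7 (u(J, D) = 7 + 0 = 7)
1/(u(2, z(5)) + X(74)) = 1/(7 + 74) = 1/81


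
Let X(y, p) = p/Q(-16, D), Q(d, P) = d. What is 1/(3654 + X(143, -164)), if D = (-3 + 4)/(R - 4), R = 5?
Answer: 4/14657 ≈ 0.00027291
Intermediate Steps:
D = 1 (D = (-3 + 4)/(5 - 4) = 1/1 = 1*1 = 1)
X(y, p) = -p/16 (X(y, p) = p/(-16) = p*(-1/16) = -p/16)
1/(3654 + X(143, -164)) = 1/(3654 - 1/16*(-164)) = 1/(3654 + 41/4) = 1/(14657/4) = 4/14657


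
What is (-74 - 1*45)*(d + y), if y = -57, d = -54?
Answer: 13209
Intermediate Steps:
(-74 - 1*45)*(d + y) = (-74 - 1*45)*(-54 - 57) = (-74 - 45)*(-111) = -119*(-111) = 13209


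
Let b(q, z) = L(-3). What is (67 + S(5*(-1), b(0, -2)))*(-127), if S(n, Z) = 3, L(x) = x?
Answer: -8890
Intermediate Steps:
b(q, z) = -3
(67 + S(5*(-1), b(0, -2)))*(-127) = (67 + 3)*(-127) = 70*(-127) = -8890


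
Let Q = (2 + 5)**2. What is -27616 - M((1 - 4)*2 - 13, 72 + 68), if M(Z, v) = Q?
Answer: -27665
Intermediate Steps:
Q = 49 (Q = 7**2 = 49)
M(Z, v) = 49
-27616 - M((1 - 4)*2 - 13, 72 + 68) = -27616 - 1*49 = -27616 - 49 = -27665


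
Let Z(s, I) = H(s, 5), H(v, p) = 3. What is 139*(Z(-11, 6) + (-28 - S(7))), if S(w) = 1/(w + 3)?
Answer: -34889/10 ≈ -3488.9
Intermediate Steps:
S(w) = 1/(3 + w)
Z(s, I) = 3
139*(Z(-11, 6) + (-28 - S(7))) = 139*(3 + (-28 - 1/(3 + 7))) = 139*(3 + (-28 - 1/10)) = 139*(3 + (-28 - 1*⅒)) = 139*(3 + (-28 - ⅒)) = 139*(3 - 281/10) = 139*(-251/10) = -34889/10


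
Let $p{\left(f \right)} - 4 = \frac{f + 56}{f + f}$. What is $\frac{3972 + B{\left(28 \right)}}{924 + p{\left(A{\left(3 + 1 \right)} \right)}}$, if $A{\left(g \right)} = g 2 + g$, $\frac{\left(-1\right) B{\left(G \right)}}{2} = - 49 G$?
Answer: $\frac{40296}{5585} \approx 7.215$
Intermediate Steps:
$B{\left(G \right)} = 98 G$ ($B{\left(G \right)} = - 2 \left(- 49 G\right) = 98 G$)
$A{\left(g \right)} = 3 g$ ($A{\left(g \right)} = 2 g + g = 3 g$)
$p{\left(f \right)} = 4 + \frac{56 + f}{2 f}$ ($p{\left(f \right)} = 4 + \frac{f + 56}{f + f} = 4 + \frac{56 + f}{2 f}$)
$\frac{3972 + B{\left(28 \right)}}{924 + p{\left(A{\left(3 + 1 \right)} \right)}} = \frac{3972 + 98 \cdot 28}{924 + \left(\frac{9}{2} + \frac{28}{3 \left(3 + 1\right)}\right)} = \frac{3972 + 2744}{924 + \left(\frac{9}{2} + \frac{28}{3 \cdot 4}\right)} = \frac{6716}{924 + \left(\frac{9}{2} + \frac{28}{12}\right)} = \frac{6716}{924 + \left(\frac{9}{2} + 28 \cdot \frac{1}{12}\right)} = \frac{6716}{924 + \left(\frac{9}{2} + \frac{7}{3}\right)} = \frac{6716}{924 + \frac{41}{6}} = \frac{6716}{\frac{5585}{6}} = 6716 \cdot \frac{6}{5585} = \frac{40296}{5585}$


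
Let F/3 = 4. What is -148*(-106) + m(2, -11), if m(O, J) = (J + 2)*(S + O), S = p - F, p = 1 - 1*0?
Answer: 15769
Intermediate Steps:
F = 12 (F = 3*4 = 12)
p = 1 (p = 1 + 0 = 1)
S = -11 (S = 1 - 1*12 = 1 - 12 = -11)
m(O, J) = (-11 + O)*(2 + J) (m(O, J) = (J + 2)*(-11 + O) = (2 + J)*(-11 + O) = (-11 + O)*(2 + J))
-148*(-106) + m(2, -11) = -148*(-106) + (-22 - 11*(-11) + 2*2 - 11*2) = 15688 + (-22 + 121 + 4 - 22) = 15688 + 81 = 15769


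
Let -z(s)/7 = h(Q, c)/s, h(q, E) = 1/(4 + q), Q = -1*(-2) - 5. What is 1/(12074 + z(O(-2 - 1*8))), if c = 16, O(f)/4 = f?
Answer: 40/482967 ≈ 8.2821e-5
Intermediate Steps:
O(f) = 4*f
Q = -3 (Q = 2 - 5 = -3)
z(s) = -7/s (z(s) = -7/((4 - 3)*s) = -7/(1*s) = -7/s)
1/(12074 + z(O(-2 - 1*8))) = 1/(12074 - 7*1/(4*(-2 - 1*8))) = 1/(12074 - 7*1/(4*(-2 - 8))) = 1/(12074 - 7/(4*(-10))) = 1/(12074 - 7/(-40)) = 1/(12074 - 7*(-1/40)) = 1/(12074 + 7/40) = 1/(482967/40) = 40/482967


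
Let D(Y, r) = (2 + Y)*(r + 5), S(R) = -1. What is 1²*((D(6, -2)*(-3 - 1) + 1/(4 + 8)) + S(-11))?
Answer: -1163/12 ≈ -96.917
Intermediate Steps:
D(Y, r) = (2 + Y)*(5 + r)
1²*((D(6, -2)*(-3 - 1) + 1/(4 + 8)) + S(-11)) = 1²*(((10 + 2*(-2) + 5*6 + 6*(-2))*(-3 - 1) + 1/(4 + 8)) - 1) = 1*(((10 - 4 + 30 - 12)*(-4) + 1/12) - 1) = 1*((24*(-4) + 1/12) - 1) = 1*((-96 + 1/12) - 1) = 1*(-1151/12 - 1) = 1*(-1163/12) = -1163/12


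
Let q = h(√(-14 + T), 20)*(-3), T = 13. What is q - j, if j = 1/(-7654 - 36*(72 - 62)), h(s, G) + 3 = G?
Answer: -408713/8014 ≈ -51.000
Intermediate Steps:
h(s, G) = -3 + G
j = -1/8014 (j = 1/(-7654 - 36*10) = 1/(-7654 - 360) = 1/(-8014) = -1/8014 ≈ -0.00012478)
q = -51 (q = (-3 + 20)*(-3) = 17*(-3) = -51)
q - j = -51 - 1*(-1/8014) = -51 + 1/8014 = -408713/8014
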